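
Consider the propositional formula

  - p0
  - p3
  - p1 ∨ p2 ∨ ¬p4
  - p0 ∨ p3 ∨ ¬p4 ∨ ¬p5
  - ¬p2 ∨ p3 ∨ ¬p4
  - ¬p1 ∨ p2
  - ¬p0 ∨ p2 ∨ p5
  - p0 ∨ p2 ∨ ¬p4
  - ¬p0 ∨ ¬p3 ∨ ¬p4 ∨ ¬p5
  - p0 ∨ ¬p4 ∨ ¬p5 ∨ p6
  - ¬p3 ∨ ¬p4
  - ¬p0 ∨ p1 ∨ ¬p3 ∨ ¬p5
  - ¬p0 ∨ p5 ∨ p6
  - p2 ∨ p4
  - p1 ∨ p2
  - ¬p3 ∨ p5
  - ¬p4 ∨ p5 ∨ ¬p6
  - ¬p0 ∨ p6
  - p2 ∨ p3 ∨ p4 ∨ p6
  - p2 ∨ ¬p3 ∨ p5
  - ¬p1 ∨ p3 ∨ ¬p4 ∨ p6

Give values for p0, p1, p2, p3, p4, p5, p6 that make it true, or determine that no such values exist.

p0 = True, p1 = True, p2 = True, p3 = True, p4 = False, p5 = True, p6 = True

Unit clause (p0) forces p0 = True.
Unit clause (p3) forces p3 = True.
In (¬p3 ∨ ¬p4) only ¬p4 is left, so p4 = False.
In (p2 ∨ p4) only p2 is left, so p2 = True.
In (¬p3 ∨ p5) only p5 is left, so p5 = True.
In (¬p0 ∨ p6) only p6 is left, so p6 = True.
In (¬p0 ∨ p1 ∨ ¬p3 ∨ ¬p5) only p1 is left, so p1 = True.
All clauses satisfied.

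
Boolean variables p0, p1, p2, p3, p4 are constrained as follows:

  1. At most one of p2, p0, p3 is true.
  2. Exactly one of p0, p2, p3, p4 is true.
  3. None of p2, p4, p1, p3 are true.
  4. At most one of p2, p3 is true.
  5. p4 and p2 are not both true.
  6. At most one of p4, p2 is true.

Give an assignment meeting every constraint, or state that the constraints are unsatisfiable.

p0=T; p1=F; p2=F; p3=F; p4=F

  (1) {p2, p0, p3}: 1 true — at most one ✓
  (2) {p0, p2, p3, p4}: 1 true — exactly one ✓
  (3) {p2, p4, p1, p3}: 0 true — none ✓
  (4) {p2, p3}: 0 true — at most one ✓
  (5) p4=F, p2=F — not both ✓
  (6) {p4, p2}: 0 true — at most one ✓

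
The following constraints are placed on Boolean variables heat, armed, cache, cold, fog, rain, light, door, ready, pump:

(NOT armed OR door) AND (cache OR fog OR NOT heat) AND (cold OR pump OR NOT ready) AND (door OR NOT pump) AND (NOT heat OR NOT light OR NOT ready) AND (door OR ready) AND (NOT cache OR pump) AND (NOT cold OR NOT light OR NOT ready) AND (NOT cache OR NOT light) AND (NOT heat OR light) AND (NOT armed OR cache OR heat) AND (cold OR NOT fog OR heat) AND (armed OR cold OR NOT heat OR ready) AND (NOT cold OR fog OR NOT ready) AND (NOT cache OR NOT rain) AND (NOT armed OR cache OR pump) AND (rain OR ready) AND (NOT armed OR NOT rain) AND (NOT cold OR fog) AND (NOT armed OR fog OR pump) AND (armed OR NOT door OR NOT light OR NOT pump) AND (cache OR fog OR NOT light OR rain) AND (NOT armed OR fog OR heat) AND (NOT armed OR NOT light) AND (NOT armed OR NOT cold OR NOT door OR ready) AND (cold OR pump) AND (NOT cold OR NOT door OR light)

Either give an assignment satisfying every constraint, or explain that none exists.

Set heat = True.
  then (NOT heat OR light) forces light = True.
  then (NOT armed OR NOT light) forces armed = False.
  then (NOT heat OR NOT light OR NOT ready) forces ready = False.
  then (door OR ready) forces door = True.
  then (NOT cache OR NOT light) forces cache = False.
  then (armed OR cold OR NOT heat OR ready) forces cold = True.
  then (rain OR ready) forces rain = True.
  then (NOT cold OR fog) forces fog = True.
  then (armed OR NOT door OR NOT light OR NOT pump) forces pump = False.
All clauses satisfied.

heat = True, armed = False, cache = False, cold = True, fog = True, rain = True, light = True, door = True, ready = False, pump = False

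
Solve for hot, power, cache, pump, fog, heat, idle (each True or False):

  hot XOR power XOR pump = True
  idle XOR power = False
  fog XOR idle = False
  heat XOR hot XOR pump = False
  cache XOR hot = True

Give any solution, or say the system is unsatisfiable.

hot = False, power = False, cache = True, pump = True, fog = False, heat = True, idle = False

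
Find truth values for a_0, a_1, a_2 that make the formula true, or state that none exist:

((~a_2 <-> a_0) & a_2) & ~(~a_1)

a_0 = False; a_1 = True; a_2 = True

  (~a_2 <-> a_0) & a_2 = True
    ~a_2 <-> a_0 = True
      ~a_2 = False
  ~(~a_1) = True
    ~a_1 = False
Both conjuncts True, so the formula holds.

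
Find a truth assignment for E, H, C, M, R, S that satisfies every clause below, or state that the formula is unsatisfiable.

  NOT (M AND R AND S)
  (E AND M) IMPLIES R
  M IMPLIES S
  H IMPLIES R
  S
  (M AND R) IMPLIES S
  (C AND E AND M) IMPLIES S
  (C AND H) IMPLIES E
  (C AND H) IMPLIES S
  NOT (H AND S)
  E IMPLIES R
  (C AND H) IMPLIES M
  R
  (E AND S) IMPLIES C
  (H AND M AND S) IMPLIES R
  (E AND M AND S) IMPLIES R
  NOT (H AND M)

E = True, H = False, C = True, M = False, R = True, S = True

Unit clause (R) forces R = True.
Unit clause (S) forces S = True.
In (NOT H OR NOT S) only NOT H is left, so H = False.
In (NOT M OR NOT R OR NOT S) only NOT M is left, so M = False.
Set E = True.
  then (C OR NOT E OR NOT S) forces C = True.
All clauses satisfied.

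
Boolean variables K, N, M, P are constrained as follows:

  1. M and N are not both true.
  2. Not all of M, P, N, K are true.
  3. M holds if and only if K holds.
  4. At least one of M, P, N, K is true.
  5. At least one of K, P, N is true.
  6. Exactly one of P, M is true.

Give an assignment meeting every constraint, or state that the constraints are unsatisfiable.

K = True, N = False, M = True, P = False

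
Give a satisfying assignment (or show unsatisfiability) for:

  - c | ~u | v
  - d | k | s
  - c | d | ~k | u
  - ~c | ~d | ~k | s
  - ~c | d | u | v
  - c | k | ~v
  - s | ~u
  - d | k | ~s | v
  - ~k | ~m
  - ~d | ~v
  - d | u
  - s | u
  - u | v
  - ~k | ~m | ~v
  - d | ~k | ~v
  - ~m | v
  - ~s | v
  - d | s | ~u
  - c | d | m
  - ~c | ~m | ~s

m: False, v: True, u: True, k: False, s: True, d: False, c: True

Set m = False.
Try v = False:
  (u | v) forces u = True.
  (c | ~u | v) forces c = True.
  (s | ~u) forces s = True.
  clause (~s | v) is falsified — backtrack.
So v = True.
  then (~d | ~v) forces d = False.
  then (d | u) forces u = True.
  then (d | ~k | ~v) forces k = False.
  then (d | s | ~u) forces s = True.
  then (c | d | m) forces c = True.
All clauses satisfied.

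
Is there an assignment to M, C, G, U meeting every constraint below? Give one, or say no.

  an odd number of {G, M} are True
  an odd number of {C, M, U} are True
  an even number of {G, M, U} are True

M = True, C = True, G = False, U = True

{G, M}: 1 true → odd ✓
{C, M, U}: 3 true → odd ✓
{G, M, U}: 2 true → even ✓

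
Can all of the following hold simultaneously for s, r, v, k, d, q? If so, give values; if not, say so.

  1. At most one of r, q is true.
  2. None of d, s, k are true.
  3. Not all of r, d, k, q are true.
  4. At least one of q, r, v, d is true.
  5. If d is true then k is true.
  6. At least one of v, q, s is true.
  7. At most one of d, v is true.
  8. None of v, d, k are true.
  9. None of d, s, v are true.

s = False, r = False, v = False, k = False, d = False, q = True

  (1) {r, q}: 1 true — at most one ✓
  (2) {d, s, k}: 0 true — none ✓
  (3) {r, d, k, q}: 1/4 true — not all ✓
  (4) {q, r, v, d}: 1 true — at least one ✓
  (5) d=F ⇒ k: vacuous ✓
  (6) {v, q, s}: 1 true — at least one ✓
  (7) {d, v}: 0 true — at most one ✓
  (8) {v, d, k}: 0 true — none ✓
  (9) {d, s, v}: 0 true — none ✓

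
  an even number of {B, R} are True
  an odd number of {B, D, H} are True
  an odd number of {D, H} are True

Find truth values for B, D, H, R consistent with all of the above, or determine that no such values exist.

B: False; D: False; H: True; R: False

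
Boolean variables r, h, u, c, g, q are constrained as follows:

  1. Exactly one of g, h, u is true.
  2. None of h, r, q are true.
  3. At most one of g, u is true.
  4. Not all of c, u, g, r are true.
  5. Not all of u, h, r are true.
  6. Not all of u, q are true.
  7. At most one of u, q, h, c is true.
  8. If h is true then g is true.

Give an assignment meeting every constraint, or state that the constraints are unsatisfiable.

r: False, h: False, u: True, c: False, g: False, q: False

  (1) {g, h, u}: 1 true — exactly one ✓
  (2) {h, r, q}: 0 true — none ✓
  (3) {g, u}: 1 true — at most one ✓
  (4) {c, u, g, r}: 1/4 true — not all ✓
  (5) {u, h, r}: 1/3 true — not all ✓
  (6) {u, q}: 1/2 true — not all ✓
  (7) {u, q, h, c}: 1 true — at most one ✓
  (8) h=F ⇒ g: vacuous ✓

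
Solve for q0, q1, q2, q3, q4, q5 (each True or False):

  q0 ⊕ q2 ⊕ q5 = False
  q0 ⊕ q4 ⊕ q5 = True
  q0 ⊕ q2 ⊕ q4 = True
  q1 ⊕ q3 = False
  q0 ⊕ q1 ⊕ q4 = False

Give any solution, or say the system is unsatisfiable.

q0: False; q1: True; q2: False; q3: True; q4: True; q5: False

q0 ⊕ q2 ⊕ q5 = F ⊕ F ⊕ F = False ✓
q0 ⊕ q4 ⊕ q5 = F ⊕ T ⊕ F = True ✓
q0 ⊕ q2 ⊕ q4 = F ⊕ F ⊕ T = True ✓
q1 ⊕ q3 = T ⊕ T = False ✓
q0 ⊕ q1 ⊕ q4 = F ⊕ T ⊕ T = False ✓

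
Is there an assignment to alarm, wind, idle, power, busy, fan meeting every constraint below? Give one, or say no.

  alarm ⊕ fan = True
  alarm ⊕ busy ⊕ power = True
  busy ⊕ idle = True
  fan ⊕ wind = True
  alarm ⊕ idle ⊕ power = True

Unsatisfiable

Adding constraints 2, 3, 5 mod 2: every variable appears an even number of times on the left, so the left side is 0.
But the right sides sum to 1 (mod 2). 0 ≠ 1 — the system is inconsistent.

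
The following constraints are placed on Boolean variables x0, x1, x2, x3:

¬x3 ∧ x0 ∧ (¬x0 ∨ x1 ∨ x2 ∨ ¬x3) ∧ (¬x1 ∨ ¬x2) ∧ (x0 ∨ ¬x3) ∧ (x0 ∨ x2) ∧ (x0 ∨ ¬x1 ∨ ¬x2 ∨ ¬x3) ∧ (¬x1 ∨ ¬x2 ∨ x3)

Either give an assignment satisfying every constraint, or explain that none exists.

x0 = True; x1 = False; x2 = False; x3 = False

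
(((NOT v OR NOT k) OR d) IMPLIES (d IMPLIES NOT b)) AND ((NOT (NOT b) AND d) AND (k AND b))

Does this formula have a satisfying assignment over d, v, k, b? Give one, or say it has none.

Unsatisfiable — no assignment works.

Case d = True: the formula simplifies to NOT b AND (NOT (NOT b) AND (k AND b)).
  b = True: the conjunct NOT b is False.
  b = False: the conjunct NOT (NOT b) becomes NOT (NOT False) = False.
Case d = False: the conjunct d is False.
Both cases fail — unsatisfiable.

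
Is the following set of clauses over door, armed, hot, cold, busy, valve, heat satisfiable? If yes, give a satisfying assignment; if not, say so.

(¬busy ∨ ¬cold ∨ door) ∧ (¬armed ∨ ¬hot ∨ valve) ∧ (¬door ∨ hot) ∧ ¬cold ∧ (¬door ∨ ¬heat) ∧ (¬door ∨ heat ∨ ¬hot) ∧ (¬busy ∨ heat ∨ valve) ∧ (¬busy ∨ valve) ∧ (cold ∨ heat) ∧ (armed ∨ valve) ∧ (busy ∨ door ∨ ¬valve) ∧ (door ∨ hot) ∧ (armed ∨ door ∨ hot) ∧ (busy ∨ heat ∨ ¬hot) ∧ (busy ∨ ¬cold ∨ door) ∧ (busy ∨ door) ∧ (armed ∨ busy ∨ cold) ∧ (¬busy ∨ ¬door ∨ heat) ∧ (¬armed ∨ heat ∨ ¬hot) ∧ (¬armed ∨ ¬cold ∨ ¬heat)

Unit clause (¬cold) forces cold = False.
In (cold ∨ heat) only heat is left, so heat = True.
In (¬door ∨ ¬heat) only ¬door is left, so door = False.
In (door ∨ hot) only hot is left, so hot = True.
In (busy ∨ door) only busy is left, so busy = True.
In (¬busy ∨ valve) only valve is left, so valve = True.
Set armed = False.
All clauses satisfied.

door=F; armed=F; hot=T; cold=F; busy=T; valve=T; heat=T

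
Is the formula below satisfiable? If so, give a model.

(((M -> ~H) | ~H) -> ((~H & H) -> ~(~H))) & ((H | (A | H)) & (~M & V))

M = False, H = False, V = True, A = True

  ((M -> ~H) | ~H) -> ((~H & H) -> ~(~H)) = True
    (M -> ~H) | ~H = True
      M -> ~H = True
        ~H = True
      ~H = True
    (~H & H) -> ~(~H) = True
      ~H & H = False
        ~H = True
      ~(~H) = False
        ~H = True
  (H | (A | H)) & (~M & V) = True
    H | (A | H) = True
      A | H = True
    ~M & V = True
      ~M = True
Both conjuncts True, so the formula holds.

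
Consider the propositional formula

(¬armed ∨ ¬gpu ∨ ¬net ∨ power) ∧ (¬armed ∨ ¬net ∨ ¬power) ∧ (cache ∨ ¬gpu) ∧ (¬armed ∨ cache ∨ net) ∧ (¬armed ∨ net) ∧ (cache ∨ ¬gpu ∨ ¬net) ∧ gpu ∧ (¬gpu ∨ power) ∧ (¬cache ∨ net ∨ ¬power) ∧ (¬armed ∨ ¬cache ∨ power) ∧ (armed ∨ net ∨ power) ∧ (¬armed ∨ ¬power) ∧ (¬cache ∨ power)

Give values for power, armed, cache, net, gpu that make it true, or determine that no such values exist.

power = True, armed = False, cache = True, net = True, gpu = True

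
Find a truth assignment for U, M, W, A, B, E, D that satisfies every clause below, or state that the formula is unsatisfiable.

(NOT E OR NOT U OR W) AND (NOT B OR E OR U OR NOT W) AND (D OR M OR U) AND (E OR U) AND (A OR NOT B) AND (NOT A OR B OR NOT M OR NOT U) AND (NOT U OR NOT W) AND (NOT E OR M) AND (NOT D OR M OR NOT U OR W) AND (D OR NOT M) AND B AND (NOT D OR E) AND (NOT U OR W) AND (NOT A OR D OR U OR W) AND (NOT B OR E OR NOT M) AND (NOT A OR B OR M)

U = False, M = True, W = True, A = True, B = True, E = True, D = True

Unit clause (B) forces B = True.
In (A OR NOT B) only A is left, so A = True.
Set U = False.
  then (E OR U) forces E = True.
  then (NOT E OR M) forces M = True.
  then (D OR NOT M) forces D = True.
Set W = True.
All clauses satisfied.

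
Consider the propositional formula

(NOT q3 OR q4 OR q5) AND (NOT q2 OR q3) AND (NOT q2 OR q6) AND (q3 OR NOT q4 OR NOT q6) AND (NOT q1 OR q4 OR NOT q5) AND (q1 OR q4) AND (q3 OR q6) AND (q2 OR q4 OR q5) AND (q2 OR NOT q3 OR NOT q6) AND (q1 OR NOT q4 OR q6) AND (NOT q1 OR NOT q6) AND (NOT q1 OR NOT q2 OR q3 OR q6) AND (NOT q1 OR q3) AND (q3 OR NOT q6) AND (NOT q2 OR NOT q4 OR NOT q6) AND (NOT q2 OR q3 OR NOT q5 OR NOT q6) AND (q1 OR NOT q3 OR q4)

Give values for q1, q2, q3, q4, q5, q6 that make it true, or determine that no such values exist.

q1 = True, q2 = False, q3 = True, q4 = True, q5 = True, q6 = False

Try q1 = False:
  (q1 OR q4) forces q4 = True.
  (q1 OR NOT q4 OR q6) forces q6 = True.
  (q3 OR NOT q4 OR NOT q6) forces q3 = True.
  (q2 OR NOT q3 OR NOT q6) forces q2 = True.
  clause (NOT q2 OR NOT q4 OR NOT q6) is falsified — backtrack.
So q1 = True.
  then (NOT q1 OR NOT q6) forces q6 = False.
  then (NOT q1 OR q3) forces q3 = True.
  then (NOT q2 OR q6) forces q2 = False.
Try q4 = False:
  (NOT q3 OR q4 OR q5) forces q5 = True.
  clause (NOT q1 OR q4 OR NOT q5) is falsified — backtrack.
So q4 = True.
Set q5 = True.
All clauses satisfied.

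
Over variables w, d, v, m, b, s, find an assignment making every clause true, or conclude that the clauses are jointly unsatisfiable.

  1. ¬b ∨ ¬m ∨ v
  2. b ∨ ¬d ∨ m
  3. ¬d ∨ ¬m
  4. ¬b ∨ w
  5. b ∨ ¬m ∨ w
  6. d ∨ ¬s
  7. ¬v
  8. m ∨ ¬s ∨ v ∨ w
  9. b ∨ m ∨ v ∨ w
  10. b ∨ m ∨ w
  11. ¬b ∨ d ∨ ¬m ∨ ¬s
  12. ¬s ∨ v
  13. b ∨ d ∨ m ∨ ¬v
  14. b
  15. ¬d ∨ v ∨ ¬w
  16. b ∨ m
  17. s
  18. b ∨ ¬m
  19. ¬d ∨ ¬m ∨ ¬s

Case v = True:
  Clause (¬v) is falsified — contradiction.
Case v = False:
  (¬s ∨ v) forces s = False.
  Clause (s) is falsified — contradiction.
Both cases fail, so the formula is unsatisfiable.

The formula is unsatisfiable.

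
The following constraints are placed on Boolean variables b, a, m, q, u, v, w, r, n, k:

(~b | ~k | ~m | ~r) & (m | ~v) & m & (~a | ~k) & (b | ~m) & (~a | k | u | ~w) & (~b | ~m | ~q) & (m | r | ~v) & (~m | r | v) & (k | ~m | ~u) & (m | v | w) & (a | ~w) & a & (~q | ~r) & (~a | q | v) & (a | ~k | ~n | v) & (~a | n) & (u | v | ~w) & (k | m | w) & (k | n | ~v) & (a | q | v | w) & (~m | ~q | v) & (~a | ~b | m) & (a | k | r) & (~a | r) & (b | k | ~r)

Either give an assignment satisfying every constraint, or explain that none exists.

b = True; a = True; m = True; q = False; u = False; v = True; w = False; r = True; n = True; k = False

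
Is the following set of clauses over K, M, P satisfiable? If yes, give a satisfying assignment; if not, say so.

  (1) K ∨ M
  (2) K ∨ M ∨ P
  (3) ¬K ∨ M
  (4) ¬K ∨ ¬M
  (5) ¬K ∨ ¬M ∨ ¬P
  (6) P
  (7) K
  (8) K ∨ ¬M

The formula is unsatisfiable.

Case K = True:
  (¬K ∨ M) forces M = True.
  Clause (¬K ∨ ¬M) is falsified — contradiction.
Case K = False:
  Clause (K) is falsified — contradiction.
Both cases fail, so the formula is unsatisfiable.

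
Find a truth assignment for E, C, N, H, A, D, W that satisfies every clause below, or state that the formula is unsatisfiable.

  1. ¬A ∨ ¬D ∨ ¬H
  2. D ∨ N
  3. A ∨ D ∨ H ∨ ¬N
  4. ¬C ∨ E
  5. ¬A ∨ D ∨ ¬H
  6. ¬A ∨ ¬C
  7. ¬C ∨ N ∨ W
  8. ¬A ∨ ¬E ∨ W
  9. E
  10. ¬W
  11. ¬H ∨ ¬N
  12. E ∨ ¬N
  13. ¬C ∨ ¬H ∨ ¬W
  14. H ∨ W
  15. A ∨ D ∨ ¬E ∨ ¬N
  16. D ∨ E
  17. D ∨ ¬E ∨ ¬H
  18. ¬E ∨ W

Unsatisfiable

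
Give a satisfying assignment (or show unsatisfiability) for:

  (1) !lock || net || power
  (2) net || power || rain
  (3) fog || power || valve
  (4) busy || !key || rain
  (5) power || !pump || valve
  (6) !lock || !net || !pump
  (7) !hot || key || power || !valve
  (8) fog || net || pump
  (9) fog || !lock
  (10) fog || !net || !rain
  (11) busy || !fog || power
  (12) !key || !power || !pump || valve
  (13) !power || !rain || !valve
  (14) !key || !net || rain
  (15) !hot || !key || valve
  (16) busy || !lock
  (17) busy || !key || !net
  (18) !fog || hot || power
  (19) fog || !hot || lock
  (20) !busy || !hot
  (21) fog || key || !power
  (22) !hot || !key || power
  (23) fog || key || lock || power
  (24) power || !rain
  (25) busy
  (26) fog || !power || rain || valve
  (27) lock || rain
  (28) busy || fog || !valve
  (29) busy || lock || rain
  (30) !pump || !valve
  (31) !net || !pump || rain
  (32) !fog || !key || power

Unit clause (busy) forces busy = True.
In (!busy || !hot) only !hot is left, so hot = False.
Set key = True.
Set valve = False.
Try pump = True:
  (power || !pump || valve) forces power = True.
  clause (!key || !power || !pump || valve) is falsified — backtrack.
So pump = False.
Set fog = True.
  then (!fog || hot || power) forces power = True.
Set rain = True.
Set net = False.
Set lock = False.
All clauses satisfied.

busy = True; key = True; valve = False; hot = False; pump = False; fog = True; rain = True; net = False; lock = False; power = True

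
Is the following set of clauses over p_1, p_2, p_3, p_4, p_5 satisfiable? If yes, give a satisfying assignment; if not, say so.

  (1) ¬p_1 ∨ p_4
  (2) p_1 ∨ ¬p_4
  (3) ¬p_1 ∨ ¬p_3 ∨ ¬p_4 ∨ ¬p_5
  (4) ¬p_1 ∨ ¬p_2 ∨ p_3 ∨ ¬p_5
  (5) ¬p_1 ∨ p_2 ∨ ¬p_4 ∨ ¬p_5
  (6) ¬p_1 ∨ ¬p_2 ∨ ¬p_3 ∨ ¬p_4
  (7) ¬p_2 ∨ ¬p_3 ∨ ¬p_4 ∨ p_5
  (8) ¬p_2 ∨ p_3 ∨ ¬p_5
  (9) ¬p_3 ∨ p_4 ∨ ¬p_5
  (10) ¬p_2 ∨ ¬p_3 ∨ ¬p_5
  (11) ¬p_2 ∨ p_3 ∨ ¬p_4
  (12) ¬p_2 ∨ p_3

Set p_1 = False.
  then (p_1 ∨ ¬p_4) forces p_4 = False.
Set p_2 = False.
Set p_3 = False.
Set p_5 = False.
All clauses satisfied.

p_1: False, p_2: False, p_3: False, p_4: False, p_5: False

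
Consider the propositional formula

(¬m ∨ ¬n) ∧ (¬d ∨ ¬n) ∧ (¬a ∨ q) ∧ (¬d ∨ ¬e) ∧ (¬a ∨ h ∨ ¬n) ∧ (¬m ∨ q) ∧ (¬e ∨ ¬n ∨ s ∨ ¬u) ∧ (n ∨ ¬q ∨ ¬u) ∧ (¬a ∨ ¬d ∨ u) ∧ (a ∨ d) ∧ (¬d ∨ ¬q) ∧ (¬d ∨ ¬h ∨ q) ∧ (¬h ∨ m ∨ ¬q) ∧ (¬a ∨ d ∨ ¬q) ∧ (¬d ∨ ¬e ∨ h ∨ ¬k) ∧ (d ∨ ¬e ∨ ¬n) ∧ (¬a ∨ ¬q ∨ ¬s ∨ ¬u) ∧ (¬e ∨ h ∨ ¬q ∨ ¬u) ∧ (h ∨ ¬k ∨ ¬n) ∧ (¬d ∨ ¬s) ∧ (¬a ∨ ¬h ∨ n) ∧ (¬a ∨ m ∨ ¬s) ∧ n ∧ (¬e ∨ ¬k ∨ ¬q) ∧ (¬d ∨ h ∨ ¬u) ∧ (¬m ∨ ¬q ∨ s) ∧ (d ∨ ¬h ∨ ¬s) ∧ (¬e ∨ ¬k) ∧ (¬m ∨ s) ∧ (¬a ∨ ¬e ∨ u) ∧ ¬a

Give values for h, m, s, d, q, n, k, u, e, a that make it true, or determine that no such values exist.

Case d = True:
  (¬d ∨ ¬n) forces n = False.
  Clause (n) is falsified — contradiction.
Case d = False:
  (a ∨ d) forces a = True.
  Clause (¬a) is falsified — contradiction.
Both cases fail, so the formula is unsatisfiable.

Unsatisfiable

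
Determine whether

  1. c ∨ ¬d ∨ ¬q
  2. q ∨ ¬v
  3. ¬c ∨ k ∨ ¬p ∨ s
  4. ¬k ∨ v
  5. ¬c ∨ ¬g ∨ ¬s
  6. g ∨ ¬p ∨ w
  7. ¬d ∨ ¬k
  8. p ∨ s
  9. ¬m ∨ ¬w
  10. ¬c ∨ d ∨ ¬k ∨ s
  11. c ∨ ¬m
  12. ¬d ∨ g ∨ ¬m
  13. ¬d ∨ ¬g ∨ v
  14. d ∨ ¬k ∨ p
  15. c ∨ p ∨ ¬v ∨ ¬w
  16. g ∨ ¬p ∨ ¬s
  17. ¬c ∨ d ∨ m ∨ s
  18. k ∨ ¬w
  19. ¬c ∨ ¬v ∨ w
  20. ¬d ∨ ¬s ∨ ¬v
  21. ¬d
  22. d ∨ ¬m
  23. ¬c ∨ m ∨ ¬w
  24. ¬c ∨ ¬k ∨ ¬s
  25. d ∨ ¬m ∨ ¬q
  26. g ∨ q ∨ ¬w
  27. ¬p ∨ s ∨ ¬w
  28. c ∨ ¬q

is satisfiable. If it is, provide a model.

Unit clause (¬d) forces d = False.
In (d ∨ ¬m) only ¬m is left, so m = False.
Set w = False.
Set c = False.
  then (c ∨ ¬q) forces q = False.
  then (q ∨ ¬v) forces v = False.
  then (¬k ∨ v) forces k = False.
Set s = True.
Set g = True.
Set p = True.
All clauses satisfied.

w=F, c=F, q=F, d=F, m=F, v=F, s=T, k=F, g=T, p=T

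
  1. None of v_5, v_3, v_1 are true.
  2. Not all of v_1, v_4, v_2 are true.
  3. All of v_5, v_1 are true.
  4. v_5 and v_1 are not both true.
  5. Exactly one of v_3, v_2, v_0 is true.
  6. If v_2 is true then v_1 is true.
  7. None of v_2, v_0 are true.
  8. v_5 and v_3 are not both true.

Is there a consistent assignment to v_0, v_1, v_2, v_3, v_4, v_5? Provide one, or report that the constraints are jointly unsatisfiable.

Case v_1 = True:
  Constraint (1) is violated (v_1=T) — contradiction.
Case v_1 = False:
  Constraint (3) is violated (v_1=F) — contradiction.
Both cases fail — unsatisfiable.

Unsatisfiable — no assignment works.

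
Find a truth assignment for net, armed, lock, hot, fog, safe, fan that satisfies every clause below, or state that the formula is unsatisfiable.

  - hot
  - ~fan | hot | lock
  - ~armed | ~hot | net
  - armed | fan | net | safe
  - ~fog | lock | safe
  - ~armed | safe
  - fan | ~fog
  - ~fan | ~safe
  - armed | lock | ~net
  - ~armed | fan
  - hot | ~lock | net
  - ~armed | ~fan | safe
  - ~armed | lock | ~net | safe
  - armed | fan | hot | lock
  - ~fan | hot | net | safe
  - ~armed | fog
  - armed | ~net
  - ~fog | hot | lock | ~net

net = False, armed = False, lock = True, hot = True, fog = False, safe = False, fan = True

Unit clause (hot) forces hot = True.
Try net = True:
  (armed | ~net) forces armed = True.
  (~armed | safe) forces safe = True.
  (~fan | ~safe) forces fan = False.
  clause (~armed | fan) is falsified — backtrack.
So net = False.
  then (~armed | ~hot | net) forces armed = False.
Set lock = True.
Set fog = False.
Set safe = False.
  then (armed | fan | net | safe) forces fan = True.
All clauses satisfied.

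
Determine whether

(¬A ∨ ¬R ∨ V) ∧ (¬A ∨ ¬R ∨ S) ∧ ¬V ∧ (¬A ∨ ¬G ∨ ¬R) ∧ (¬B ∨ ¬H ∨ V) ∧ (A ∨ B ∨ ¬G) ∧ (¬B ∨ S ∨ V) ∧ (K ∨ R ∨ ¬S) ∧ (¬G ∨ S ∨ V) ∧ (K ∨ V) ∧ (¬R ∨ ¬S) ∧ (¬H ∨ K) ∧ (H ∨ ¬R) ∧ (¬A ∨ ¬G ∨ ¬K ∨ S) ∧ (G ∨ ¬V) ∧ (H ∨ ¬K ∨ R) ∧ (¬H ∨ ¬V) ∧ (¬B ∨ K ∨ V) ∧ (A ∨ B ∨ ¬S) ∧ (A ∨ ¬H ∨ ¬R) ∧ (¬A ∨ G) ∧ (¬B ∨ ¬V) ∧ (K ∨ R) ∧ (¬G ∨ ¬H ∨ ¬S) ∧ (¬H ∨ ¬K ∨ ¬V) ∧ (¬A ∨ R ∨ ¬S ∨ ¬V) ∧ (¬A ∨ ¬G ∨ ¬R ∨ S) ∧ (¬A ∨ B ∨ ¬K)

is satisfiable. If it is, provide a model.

Unit clause (¬V) forces V = False.
In (K ∨ V) only K is left, so K = True.
Try B = True:
  (¬B ∨ ¬H ∨ V) forces H = False.
  (¬B ∨ S ∨ V) forces S = True.
  (¬R ∨ ¬S) forces R = False.
  clause (H ∨ ¬K ∨ R) is falsified — backtrack.
So B = False.
  then (¬A ∨ B ∨ ¬K) forces A = False.
  then (A ∨ B ∨ ¬G) forces G = False.
  then (A ∨ B ∨ ¬S) forces S = False.
Try H = False:
  (H ∨ ¬R) forces R = False.
  clause (H ∨ ¬K ∨ R) is falsified — backtrack.
So H = True.
  then (A ∨ ¬H ∨ ¬R) forces R = False.
All clauses satisfied.

V = False; K = True; B = False; H = True; S = False; G = False; R = False; A = False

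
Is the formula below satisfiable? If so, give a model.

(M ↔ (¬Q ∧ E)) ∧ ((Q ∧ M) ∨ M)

E: True; Q: False; M: True

  M ↔ (¬Q ∧ E) = True
    ¬Q ∧ E = True
      ¬Q = True
  (Q ∧ M) ∨ M = True
    Q ∧ M = False
Both conjuncts True, so the formula holds.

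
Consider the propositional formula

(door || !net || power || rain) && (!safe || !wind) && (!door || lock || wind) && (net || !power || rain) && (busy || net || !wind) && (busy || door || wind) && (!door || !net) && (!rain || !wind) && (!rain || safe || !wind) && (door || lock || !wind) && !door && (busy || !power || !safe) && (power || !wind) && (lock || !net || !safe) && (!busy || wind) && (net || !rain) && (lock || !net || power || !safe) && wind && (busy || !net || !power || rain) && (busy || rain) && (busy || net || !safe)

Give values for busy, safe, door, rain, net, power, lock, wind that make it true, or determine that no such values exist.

busy=T, safe=F, door=F, rain=F, net=T, power=T, lock=T, wind=T

Unit clause (!door) forces door = False.
Unit clause (wind) forces wind = True.
In (!safe || !wind) only !safe is left, so safe = False.
In (!rain || !wind) only !rain is left, so rain = False.
In (door || lock || !wind) only lock is left, so lock = True.
In (power || !wind) only power is left, so power = True.
In (busy || rain) only busy is left, so busy = True.
In (net || !power || rain) only net is left, so net = True.
All clauses satisfied.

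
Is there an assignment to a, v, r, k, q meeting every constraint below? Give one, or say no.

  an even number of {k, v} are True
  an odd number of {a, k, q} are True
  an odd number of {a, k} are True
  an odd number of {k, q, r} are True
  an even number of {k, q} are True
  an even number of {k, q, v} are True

a=T, v=F, r=T, k=F, q=F

{k, v}: 0 true → even ✓
{a, k, q}: 1 true → odd ✓
{a, k}: 1 true → odd ✓
{k, q, r}: 1 true → odd ✓
{k, q}: 0 true → even ✓
{k, q, v}: 0 true → even ✓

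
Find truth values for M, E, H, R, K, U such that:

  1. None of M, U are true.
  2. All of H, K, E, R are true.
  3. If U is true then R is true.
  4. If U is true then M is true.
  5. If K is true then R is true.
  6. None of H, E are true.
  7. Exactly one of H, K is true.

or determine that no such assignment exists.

Case E = True:
  Constraint (6) is violated (E=T) — contradiction.
Case E = False:
  Constraint (2) is violated (E=F) — contradiction.
Both cases fail — unsatisfiable.

No satisfying assignment exists.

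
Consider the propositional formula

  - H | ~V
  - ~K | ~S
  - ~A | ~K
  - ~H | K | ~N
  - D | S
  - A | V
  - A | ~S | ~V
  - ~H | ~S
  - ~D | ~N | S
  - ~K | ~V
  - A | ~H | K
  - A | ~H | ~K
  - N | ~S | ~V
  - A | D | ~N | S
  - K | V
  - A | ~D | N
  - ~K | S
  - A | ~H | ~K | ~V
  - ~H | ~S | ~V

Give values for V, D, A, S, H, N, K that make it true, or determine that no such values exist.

Try V = False:
  (A | V) forces A = True.
  (~A | ~K) forces K = False.
  clause (K | V) is falsified — backtrack.
So V = True.
  then (H | ~V) forces H = True.
  then (~H | ~S) forces S = False.
  then (~K | ~V) forces K = False.
  then (A | ~H | K) forces A = True.
  then (~H | K | ~N) forces N = False.
  then (D | S) forces D = True.
All clauses satisfied.

V: True, D: True, A: True, S: False, H: True, N: False, K: False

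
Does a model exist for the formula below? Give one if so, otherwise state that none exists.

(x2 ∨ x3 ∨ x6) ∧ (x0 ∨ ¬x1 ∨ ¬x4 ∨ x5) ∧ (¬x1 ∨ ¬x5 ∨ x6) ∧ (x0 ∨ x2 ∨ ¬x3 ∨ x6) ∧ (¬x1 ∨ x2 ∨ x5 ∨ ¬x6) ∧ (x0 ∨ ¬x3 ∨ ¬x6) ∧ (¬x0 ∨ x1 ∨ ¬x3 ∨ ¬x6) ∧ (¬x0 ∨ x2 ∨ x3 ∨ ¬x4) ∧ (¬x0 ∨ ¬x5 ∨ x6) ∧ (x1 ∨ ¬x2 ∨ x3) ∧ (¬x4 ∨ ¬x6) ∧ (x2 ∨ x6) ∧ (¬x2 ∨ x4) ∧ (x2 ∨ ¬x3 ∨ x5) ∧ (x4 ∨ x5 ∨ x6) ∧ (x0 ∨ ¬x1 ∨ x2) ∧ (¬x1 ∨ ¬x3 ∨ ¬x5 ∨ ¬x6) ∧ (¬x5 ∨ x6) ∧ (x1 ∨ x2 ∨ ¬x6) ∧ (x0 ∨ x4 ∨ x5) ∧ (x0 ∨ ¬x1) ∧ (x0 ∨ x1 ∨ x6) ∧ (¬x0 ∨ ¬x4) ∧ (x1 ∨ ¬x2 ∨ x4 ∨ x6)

x0 = True, x1 = True, x2 = False, x3 = False, x4 = False, x5 = True, x6 = True

Try x0 = False:
  (x0 ∨ ¬x1) forces x1 = False.
  (x0 ∨ x1 ∨ x6) forces x6 = True.
  (x0 ∨ ¬x3 ∨ ¬x6) forces x3 = False.
  (x1 ∨ ¬x2 ∨ x3) forces x2 = False.
  clause (x1 ∨ x2 ∨ ¬x6) is falsified — backtrack.
So x0 = True.
  then (¬x0 ∨ ¬x4) forces x4 = False.
  then (¬x2 ∨ x4) forces x2 = False.
  then (x2 ∨ x6) forces x6 = True.
  then (x1 ∨ x2 ∨ ¬x6) forces x1 = True.
  then (¬x1 ∨ x2 ∨ x5 ∨ ¬x6) forces x5 = True.
  then (¬x1 ∨ ¬x3 ∨ ¬x5 ∨ ¬x6) forces x3 = False.
All clauses satisfied.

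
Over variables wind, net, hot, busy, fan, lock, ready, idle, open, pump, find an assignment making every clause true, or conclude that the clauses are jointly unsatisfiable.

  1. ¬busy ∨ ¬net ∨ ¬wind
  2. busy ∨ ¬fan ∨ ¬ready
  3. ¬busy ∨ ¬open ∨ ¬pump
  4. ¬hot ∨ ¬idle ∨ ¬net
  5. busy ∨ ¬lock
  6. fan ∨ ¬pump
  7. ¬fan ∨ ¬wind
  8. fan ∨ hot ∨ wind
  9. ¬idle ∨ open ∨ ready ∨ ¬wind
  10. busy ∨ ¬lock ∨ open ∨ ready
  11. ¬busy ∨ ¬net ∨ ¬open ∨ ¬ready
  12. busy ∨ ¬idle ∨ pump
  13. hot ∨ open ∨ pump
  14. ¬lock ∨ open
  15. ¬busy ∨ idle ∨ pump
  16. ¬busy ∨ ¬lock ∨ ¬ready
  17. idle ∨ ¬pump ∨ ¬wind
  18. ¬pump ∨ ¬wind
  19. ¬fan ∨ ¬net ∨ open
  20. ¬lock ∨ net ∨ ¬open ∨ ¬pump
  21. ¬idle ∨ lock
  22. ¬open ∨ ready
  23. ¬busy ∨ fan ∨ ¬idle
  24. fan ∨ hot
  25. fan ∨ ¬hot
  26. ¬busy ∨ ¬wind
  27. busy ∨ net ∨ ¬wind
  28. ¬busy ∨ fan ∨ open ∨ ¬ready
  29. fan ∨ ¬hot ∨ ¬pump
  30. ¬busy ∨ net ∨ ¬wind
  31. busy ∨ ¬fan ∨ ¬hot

Try wind = True:
  (¬fan ∨ ¬wind) forces fan = False.
  (fan ∨ ¬pump) forces pump = False.
  (fan ∨ hot) forces hot = True.
  clause (fan ∨ ¬hot) is falsified — backtrack.
So wind = False.
Set net = False.
Set hot = False.
  then (fan ∨ hot ∨ wind) forces fan = True.
Set busy = True.
Try lock = True:
  (¬lock ∨ open) forces open = True.
  (¬busy ∨ ¬open ∨ ¬pump) forces pump = False.
  (¬busy ∨ idle ∨ pump) forces idle = True.
  (¬busy ∨ ¬lock ∨ ¬ready) forces ready = False.
  clause (¬open ∨ ready) is falsified — backtrack.
So lock = False.
  then (¬idle ∨ lock) forces idle = False.
  then (¬busy ∨ idle ∨ pump) forces pump = True.
  then (¬busy ∨ ¬open ∨ ¬pump) forces open = False.
Set ready = True.
All clauses satisfied.

wind: False, net: False, hot: False, busy: True, fan: True, lock: False, ready: True, idle: False, open: False, pump: True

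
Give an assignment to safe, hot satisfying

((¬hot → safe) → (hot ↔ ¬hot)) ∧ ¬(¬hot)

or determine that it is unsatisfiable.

Unsatisfiable

Case hot = True: the conjunct (¬hot → safe) → (hot ↔ ¬hot) becomes (False → safe) → (True ↔ False) = False.
Case hot = False: the conjunct ¬(¬hot) becomes ¬(¬False) = False.
Both cases fail — unsatisfiable.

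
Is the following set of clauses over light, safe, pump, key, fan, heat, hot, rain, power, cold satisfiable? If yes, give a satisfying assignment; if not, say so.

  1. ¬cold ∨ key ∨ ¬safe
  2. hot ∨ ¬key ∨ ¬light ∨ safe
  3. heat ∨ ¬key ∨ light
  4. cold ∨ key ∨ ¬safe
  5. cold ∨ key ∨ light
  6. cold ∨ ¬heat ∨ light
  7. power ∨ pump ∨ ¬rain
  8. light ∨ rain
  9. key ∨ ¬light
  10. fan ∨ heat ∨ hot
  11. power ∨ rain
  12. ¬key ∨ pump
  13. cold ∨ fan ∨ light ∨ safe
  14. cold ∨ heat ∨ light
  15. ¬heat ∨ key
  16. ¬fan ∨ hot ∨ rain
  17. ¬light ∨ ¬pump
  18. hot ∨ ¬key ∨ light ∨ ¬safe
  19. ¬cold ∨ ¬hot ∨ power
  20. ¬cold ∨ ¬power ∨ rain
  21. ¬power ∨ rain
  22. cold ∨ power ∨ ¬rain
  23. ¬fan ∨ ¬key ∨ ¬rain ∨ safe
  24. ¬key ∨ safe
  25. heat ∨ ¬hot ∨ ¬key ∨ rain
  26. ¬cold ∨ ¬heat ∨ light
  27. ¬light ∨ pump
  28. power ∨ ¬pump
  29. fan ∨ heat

Set light = False.
  then (light ∨ rain) forces rain = True.
Set safe = False.
  then (¬key ∨ safe) forces key = False.
  then (cold ∨ key ∨ light) forces cold = True.
  then (¬heat ∨ key) forces heat = False.
  then (fan ∨ heat) forces fan = True.
Set pump = False.
  then (power ∨ pump ∨ ¬rain) forces power = True.
Set hot = False.
All clauses satisfied.

light = False, safe = False, pump = False, key = False, fan = True, heat = False, hot = False, rain = True, power = True, cold = True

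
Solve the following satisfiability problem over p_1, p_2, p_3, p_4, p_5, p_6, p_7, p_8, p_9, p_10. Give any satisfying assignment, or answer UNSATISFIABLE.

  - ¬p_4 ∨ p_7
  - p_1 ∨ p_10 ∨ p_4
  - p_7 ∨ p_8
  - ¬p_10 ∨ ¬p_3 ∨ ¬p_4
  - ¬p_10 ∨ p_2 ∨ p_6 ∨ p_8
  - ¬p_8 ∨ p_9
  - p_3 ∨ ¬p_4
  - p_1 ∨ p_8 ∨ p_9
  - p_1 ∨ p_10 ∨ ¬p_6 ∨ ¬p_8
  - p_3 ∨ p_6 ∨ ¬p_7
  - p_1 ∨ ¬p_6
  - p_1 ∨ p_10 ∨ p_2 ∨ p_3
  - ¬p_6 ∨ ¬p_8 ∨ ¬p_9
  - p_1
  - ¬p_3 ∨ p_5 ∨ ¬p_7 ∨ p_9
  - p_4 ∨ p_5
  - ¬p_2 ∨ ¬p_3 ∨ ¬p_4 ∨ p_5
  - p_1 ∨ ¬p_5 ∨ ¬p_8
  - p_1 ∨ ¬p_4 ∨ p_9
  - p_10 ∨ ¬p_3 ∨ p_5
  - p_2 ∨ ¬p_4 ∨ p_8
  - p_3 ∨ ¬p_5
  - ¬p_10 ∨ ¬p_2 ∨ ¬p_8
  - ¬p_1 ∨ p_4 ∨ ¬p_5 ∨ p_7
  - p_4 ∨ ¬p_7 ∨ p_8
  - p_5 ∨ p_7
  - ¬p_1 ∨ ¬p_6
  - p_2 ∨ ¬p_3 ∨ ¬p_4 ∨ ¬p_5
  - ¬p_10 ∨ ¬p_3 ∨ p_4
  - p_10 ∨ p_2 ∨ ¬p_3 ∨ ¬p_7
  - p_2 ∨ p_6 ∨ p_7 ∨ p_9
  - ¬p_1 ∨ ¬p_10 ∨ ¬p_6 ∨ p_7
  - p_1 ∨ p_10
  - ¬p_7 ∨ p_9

Unit clause (p_1) forces p_1 = True.
In (¬p_1 ∨ ¬p_6) only ¬p_6 is left, so p_6 = False.
Set p_2 = True.
Set p_3 = True.
Set p_4 = True.
  then (¬p_4 ∨ p_7) forces p_7 = True.
  then (¬p_10 ∨ ¬p_3 ∨ ¬p_4) forces p_10 = False.
  then (¬p_2 ∨ ¬p_3 ∨ ¬p_4 ∨ p_5) forces p_5 = True.
  then (¬p_7 ∨ p_9) forces p_9 = True.
Set p_8 = True.
All clauses satisfied.

p_1 = True; p_2 = True; p_3 = True; p_4 = True; p_5 = True; p_6 = False; p_7 = True; p_8 = True; p_9 = True; p_10 = False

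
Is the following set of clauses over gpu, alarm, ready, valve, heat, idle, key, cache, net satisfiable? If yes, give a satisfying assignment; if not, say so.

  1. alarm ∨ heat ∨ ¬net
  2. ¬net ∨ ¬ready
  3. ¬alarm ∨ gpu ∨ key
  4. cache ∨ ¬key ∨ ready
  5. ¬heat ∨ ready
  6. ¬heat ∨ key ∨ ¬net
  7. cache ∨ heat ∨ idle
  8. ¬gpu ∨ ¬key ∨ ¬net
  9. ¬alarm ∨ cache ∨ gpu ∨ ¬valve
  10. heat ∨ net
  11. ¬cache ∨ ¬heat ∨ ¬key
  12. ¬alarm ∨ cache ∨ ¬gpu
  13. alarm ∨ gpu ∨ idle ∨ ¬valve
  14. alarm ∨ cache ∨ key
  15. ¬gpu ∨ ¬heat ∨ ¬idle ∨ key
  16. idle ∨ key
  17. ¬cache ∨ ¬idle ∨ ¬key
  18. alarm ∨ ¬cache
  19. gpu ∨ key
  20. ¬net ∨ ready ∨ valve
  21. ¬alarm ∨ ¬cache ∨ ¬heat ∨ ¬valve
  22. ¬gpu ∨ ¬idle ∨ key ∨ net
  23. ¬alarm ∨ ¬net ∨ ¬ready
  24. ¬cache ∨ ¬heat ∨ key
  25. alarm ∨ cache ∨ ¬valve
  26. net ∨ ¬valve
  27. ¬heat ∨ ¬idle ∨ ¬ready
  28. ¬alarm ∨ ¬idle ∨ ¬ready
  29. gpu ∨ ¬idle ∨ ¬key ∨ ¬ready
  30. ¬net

Unit clause (¬net) forces net = False.
In (heat ∨ net) only heat is left, so heat = True.
In (net ∨ ¬valve) only ¬valve is left, so valve = False.
In (¬heat ∨ ready) only ready is left, so ready = True.
In (¬heat ∨ ¬idle ∨ ¬ready) only ¬idle is left, so idle = False.
In (idle ∨ key) only key is left, so key = True.
In (¬cache ∨ ¬heat ∨ ¬key) only ¬cache is left, so cache = False.
Set gpu = False.
Set alarm = True.
All clauses satisfied.

gpu = False; alarm = True; ready = True; valve = False; heat = True; idle = False; key = True; cache = False; net = False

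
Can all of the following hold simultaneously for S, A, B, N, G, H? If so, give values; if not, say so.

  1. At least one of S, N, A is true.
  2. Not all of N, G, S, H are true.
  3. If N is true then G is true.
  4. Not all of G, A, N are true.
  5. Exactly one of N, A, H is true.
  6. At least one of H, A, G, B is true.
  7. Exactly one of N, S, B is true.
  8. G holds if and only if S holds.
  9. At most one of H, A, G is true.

S=F, A=T, B=T, N=F, G=F, H=F

  (1) {S, N, A}: 1 true — at least one ✓
  (2) {N, G, S, H}: 0/4 true — not all ✓
  (3) N=F ⇒ G: vacuous ✓
  (4) {G, A, N}: 1/3 true — not all ✓
  (5) {N, A, H}: 1 true — exactly one ✓
  (6) {H, A, G, B}: 2 true — at least one ✓
  (7) {N, S, B}: 1 true — exactly one ✓
  (8) G=F, S=F — same ✓
  (9) {H, A, G}: 1 true — at most one ✓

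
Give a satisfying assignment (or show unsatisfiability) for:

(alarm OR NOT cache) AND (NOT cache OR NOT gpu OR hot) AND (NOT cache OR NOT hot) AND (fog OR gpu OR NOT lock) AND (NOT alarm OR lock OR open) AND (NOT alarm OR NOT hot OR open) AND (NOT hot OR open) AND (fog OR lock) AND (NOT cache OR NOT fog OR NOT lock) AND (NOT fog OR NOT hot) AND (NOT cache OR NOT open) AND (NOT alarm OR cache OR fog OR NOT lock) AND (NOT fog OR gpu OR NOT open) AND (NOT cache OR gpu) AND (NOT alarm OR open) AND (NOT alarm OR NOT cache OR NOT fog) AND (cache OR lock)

Set gpu = True.
Set alarm = False.
  then (alarm OR NOT cache) forces cache = False.
  then (cache OR lock) forces lock = True.
Set open = True.
Set fog = False.
Set hot = False.
All clauses satisfied.

gpu: True, alarm: False, open: True, cache: False, fog: False, hot: False, lock: True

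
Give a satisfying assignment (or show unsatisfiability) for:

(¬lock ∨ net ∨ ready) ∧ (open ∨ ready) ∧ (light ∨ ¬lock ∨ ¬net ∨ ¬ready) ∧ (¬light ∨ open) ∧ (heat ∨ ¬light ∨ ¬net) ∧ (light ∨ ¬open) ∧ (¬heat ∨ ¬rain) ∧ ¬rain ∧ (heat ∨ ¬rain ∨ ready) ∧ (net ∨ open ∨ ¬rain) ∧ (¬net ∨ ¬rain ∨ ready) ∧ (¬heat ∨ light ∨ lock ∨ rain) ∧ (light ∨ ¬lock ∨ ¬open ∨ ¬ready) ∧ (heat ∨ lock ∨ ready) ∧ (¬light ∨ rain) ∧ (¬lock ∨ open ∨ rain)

lock=F; open=F; rain=F; net=T; ready=T; heat=F; light=F

Unit clause (¬rain) forces rain = False.
In (¬light ∨ rain) only ¬light is left, so light = False.
In (light ∨ ¬open) only ¬open is left, so open = False.
In (¬lock ∨ open ∨ rain) only ¬lock is left, so lock = False.
In (open ∨ ready) only ready is left, so ready = True.
In (¬heat ∨ light ∨ lock ∨ rain) only ¬heat is left, so heat = False.
Set net = True.
All clauses satisfied.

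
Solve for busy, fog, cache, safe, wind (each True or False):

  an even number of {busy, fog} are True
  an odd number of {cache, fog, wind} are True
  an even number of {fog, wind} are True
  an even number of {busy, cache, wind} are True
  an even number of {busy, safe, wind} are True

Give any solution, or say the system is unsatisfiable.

Adding constraints 1, 2, 4 mod 2: every variable appears an even number of times on the left, so the left side is 0.
But the right sides sum to 1 (mod 2). 0 ≠ 1 — the system is inconsistent.

Unsatisfiable — no assignment works.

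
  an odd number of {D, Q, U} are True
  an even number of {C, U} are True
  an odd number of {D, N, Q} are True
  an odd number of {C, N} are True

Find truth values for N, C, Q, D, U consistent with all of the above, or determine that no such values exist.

UNSATISFIABLE

Adding constraints 1, 2, 3, 4 mod 2: every variable appears an even number of times on the left, so the left side is 0.
But the right sides sum to 1 (mod 2). 0 ≠ 1 — the system is inconsistent.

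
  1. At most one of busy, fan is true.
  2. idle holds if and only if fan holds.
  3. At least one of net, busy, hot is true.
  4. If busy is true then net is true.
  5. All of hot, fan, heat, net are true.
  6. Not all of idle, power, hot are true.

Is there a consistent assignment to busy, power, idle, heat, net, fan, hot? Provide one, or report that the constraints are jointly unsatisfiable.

busy: False, power: False, idle: True, heat: True, net: True, fan: True, hot: True

  (1) {busy, fan}: 1 true — at most one ✓
  (2) idle=T, fan=T — same ✓
  (3) {net, busy, hot}: 2 true — at least one ✓
  (4) busy=F ⇒ net: vacuous ✓
  (5) {hot, fan, heat, net}: all 4 true ✓
  (6) {idle, power, hot}: 2/3 true — not all ✓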